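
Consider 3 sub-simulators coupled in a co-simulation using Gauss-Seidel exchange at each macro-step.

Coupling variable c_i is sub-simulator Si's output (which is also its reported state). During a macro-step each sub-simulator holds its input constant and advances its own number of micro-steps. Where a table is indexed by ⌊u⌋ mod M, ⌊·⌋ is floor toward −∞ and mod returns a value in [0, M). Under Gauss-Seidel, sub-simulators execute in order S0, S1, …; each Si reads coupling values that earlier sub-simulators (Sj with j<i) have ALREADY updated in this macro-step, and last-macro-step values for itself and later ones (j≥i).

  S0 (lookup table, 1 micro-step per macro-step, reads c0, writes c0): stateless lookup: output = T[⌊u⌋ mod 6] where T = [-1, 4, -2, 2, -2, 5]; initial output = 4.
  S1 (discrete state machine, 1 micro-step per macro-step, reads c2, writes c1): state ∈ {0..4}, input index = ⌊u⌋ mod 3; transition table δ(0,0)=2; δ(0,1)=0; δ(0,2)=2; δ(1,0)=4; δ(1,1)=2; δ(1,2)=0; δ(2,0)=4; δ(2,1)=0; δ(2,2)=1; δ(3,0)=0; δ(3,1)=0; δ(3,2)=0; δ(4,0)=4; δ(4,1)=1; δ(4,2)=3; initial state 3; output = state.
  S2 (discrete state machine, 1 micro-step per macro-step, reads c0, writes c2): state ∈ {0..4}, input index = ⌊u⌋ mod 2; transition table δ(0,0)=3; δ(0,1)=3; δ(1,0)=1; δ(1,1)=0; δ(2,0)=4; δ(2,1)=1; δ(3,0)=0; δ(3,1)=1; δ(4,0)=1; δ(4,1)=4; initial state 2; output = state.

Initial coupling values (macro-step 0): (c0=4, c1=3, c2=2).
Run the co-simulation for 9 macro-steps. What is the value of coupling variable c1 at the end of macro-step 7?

c1 at macro-step 7 = 0

macro 1: S0 reads c0=4 → after 1×micro: -2; S1 reads c2=2 → after 1×micro: 0; S2 reads c0=-2 → after 1×micro: 4 ⇒ (c0=-2, c1=0, c2=4)
macro 2: S0 reads c0=-2 → after 1×micro: -2; S1 reads c2=4 → after 1×micro: 0; S2 reads c0=-2 → after 1×micro: 1 ⇒ (c0=-2, c1=0, c2=1)
macro 3: S0 reads c0=-2 → after 1×micro: -2; S1 reads c2=1 → after 1×micro: 0; S2 reads c0=-2 → after 1×micro: 1 ⇒ (c0=-2, c1=0, c2=1)
macro 4: S0 reads c0=-2 → after 1×micro: -2; S1 reads c2=1 → after 1×micro: 0; S2 reads c0=-2 → after 1×micro: 1 ⇒ (c0=-2, c1=0, c2=1)
macro 5: S0 reads c0=-2 → after 1×micro: -2; S1 reads c2=1 → after 1×micro: 0; S2 reads c0=-2 → after 1×micro: 1 ⇒ (c0=-2, c1=0, c2=1)
macro 6: S0 reads c0=-2 → after 1×micro: -2; S1 reads c2=1 → after 1×micro: 0; S2 reads c0=-2 → after 1×micro: 1 ⇒ (c0=-2, c1=0, c2=1)
macro 7: S0 reads c0=-2 → after 1×micro: -2; S1 reads c2=1 → after 1×micro: 0; S2 reads c0=-2 → after 1×micro: 1 ⇒ (c0=-2, c1=0, c2=1)
macro 8: S0 reads c0=-2 → after 1×micro: -2; S1 reads c2=1 → after 1×micro: 0; S2 reads c0=-2 → after 1×micro: 1 ⇒ (c0=-2, c1=0, c2=1)
macro 9: S0 reads c0=-2 → after 1×micro: -2; S1 reads c2=1 → after 1×micro: 0; S2 reads c0=-2 → after 1×micro: 1 ⇒ (c0=-2, c1=0, c2=1)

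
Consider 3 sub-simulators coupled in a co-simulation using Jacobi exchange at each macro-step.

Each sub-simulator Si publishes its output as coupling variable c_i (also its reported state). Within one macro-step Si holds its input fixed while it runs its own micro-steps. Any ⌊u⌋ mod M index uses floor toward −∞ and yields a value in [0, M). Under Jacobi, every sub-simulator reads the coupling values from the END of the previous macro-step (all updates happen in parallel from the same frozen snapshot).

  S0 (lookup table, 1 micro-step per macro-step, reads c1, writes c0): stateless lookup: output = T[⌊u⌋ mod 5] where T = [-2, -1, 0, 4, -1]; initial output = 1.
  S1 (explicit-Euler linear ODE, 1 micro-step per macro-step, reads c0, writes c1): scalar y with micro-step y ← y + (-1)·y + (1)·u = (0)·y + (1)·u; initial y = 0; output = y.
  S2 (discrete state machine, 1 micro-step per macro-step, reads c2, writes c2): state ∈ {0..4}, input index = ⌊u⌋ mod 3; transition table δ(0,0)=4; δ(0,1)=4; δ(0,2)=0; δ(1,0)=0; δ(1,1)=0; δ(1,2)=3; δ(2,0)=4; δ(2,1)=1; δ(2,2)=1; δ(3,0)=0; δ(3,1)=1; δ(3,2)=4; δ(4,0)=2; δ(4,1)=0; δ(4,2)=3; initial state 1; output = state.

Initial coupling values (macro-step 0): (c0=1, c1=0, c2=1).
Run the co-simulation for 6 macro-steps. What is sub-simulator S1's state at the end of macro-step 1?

macro 1: S0 reads c1=0 → after 1×micro: -2; S1 reads c0=1 → after 1×micro: 1; S2 reads c2=1 → after 1×micro: 0 ⇒ (c0=-2, c1=1, c2=0)
macro 2: S0 reads c1=1 → after 1×micro: -1; S1 reads c0=-2 → after 1×micro: -2; S2 reads c2=0 → after 1×micro: 4 ⇒ (c0=-1, c1=-2, c2=4)
macro 3: S0 reads c1=-2 → after 1×micro: 4; S1 reads c0=-1 → after 1×micro: -1; S2 reads c2=4 → after 1×micro: 0 ⇒ (c0=4, c1=-1, c2=0)
macro 4: S0 reads c1=-1 → after 1×micro: -1; S1 reads c0=4 → after 1×micro: 4; S2 reads c2=0 → after 1×micro: 4 ⇒ (c0=-1, c1=4, c2=4)
macro 5: S0 reads c1=4 → after 1×micro: -1; S1 reads c0=-1 → after 1×micro: -1; S2 reads c2=4 → after 1×micro: 0 ⇒ (c0=-1, c1=-1, c2=0)
macro 6: S0 reads c1=-1 → after 1×micro: -1; S1 reads c0=-1 → after 1×micro: -1; S2 reads c2=0 → after 1×micro: 4 ⇒ (c0=-1, c1=-1, c2=4)

S1 state at macro-step 1 = 1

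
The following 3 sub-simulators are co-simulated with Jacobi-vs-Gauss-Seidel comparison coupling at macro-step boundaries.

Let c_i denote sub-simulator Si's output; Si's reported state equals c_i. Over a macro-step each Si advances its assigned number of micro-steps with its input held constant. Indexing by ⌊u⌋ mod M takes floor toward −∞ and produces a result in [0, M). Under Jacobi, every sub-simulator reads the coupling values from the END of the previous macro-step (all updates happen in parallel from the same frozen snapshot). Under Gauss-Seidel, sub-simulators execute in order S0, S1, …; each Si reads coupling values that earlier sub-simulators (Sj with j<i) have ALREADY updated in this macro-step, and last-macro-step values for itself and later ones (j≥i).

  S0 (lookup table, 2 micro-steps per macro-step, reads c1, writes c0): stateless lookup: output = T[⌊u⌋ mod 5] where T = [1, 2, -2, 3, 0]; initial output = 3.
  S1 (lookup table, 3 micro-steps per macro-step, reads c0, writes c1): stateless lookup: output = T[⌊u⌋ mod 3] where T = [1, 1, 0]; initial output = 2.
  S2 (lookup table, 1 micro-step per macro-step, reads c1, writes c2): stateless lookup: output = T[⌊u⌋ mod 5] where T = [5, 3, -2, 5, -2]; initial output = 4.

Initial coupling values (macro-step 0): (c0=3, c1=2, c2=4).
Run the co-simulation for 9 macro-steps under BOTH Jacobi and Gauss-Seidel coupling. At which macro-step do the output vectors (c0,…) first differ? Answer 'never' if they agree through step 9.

first divergence at macro-step: 1

[Jacobi] macro 1: S0 reads c1=2 → after 2×micro: -2; S1 reads c0=3 → after 3×micro: 1; S2 reads c1=2 → after 1×micro: -2 ⇒ (c0=-2, c1=1, c2=-2)
[Jacobi] macro 2: S0 reads c1=1 → after 2×micro: 2; S1 reads c0=-2 → after 3×micro: 1; S2 reads c1=1 → after 1×micro: 3 ⇒ (c0=2, c1=1, c2=3)
[Jacobi] macro 3: S0 reads c1=1 → after 2×micro: 2; S1 reads c0=2 → after 3×micro: 0; S2 reads c1=1 → after 1×micro: 3 ⇒ (c0=2, c1=0, c2=3)
[Jacobi] macro 4: S0 reads c1=0 → after 2×micro: 1; S1 reads c0=2 → after 3×micro: 0; S2 reads c1=0 → after 1×micro: 5 ⇒ (c0=1, c1=0, c2=5)
[Jacobi] macro 5: S0 reads c1=0 → after 2×micro: 1; S1 reads c0=1 → after 3×micro: 1; S2 reads c1=0 → after 1×micro: 5 ⇒ (c0=1, c1=1, c2=5)
[Jacobi] macro 6: S0 reads c1=1 → after 2×micro: 2; S1 reads c0=1 → after 3×micro: 1; S2 reads c1=1 → after 1×micro: 3 ⇒ (c0=2, c1=1, c2=3)
[Jacobi] macro 7: S0 reads c1=1 → after 2×micro: 2; S1 reads c0=2 → after 3×micro: 0; S2 reads c1=1 → after 1×micro: 3 ⇒ (c0=2, c1=0, c2=3)
[Jacobi] macro 8: S0 reads c1=0 → after 2×micro: 1; S1 reads c0=2 → after 3×micro: 0; S2 reads c1=0 → after 1×micro: 5 ⇒ (c0=1, c1=0, c2=5)
[Jacobi] macro 9: S0 reads c1=0 → after 2×micro: 1; S1 reads c0=1 → after 3×micro: 1; S2 reads c1=0 → after 1×micro: 5 ⇒ (c0=1, c1=1, c2=5)
[Gauss-Seidel] macro 1: S0 reads c1=2 → after 2×micro: -2; S1 reads c0=-2 → after 3×micro: 1; S2 reads c1=1 → after 1×micro: 3 ⇒ (c0=-2, c1=1, c2=3)
[Gauss-Seidel] macro 2: S0 reads c1=1 → after 2×micro: 2; S1 reads c0=2 → after 3×micro: 0; S2 reads c1=0 → after 1×micro: 5 ⇒ (c0=2, c1=0, c2=5)
[Gauss-Seidel] macro 3: S0 reads c1=0 → after 2×micro: 1; S1 reads c0=1 → after 3×micro: 1; S2 reads c1=1 → after 1×micro: 3 ⇒ (c0=1, c1=1, c2=3)
[Gauss-Seidel] macro 4: S0 reads c1=1 → after 2×micro: 2; S1 reads c0=2 → after 3×micro: 0; S2 reads c1=0 → after 1×micro: 5 ⇒ (c0=2, c1=0, c2=5)
[Gauss-Seidel] macro 5: S0 reads c1=0 → after 2×micro: 1; S1 reads c0=1 → after 3×micro: 1; S2 reads c1=1 → after 1×micro: 3 ⇒ (c0=1, c1=1, c2=3)
[Gauss-Seidel] macro 6: S0 reads c1=1 → after 2×micro: 2; S1 reads c0=2 → after 3×micro: 0; S2 reads c1=0 → after 1×micro: 5 ⇒ (c0=2, c1=0, c2=5)
[Gauss-Seidel] macro 7: S0 reads c1=0 → after 2×micro: 1; S1 reads c0=1 → after 3×micro: 1; S2 reads c1=1 → after 1×micro: 3 ⇒ (c0=1, c1=1, c2=3)
[Gauss-Seidel] macro 8: S0 reads c1=1 → after 2×micro: 2; S1 reads c0=2 → after 3×micro: 0; S2 reads c1=0 → after 1×micro: 5 ⇒ (c0=2, c1=0, c2=5)
[Gauss-Seidel] macro 9: S0 reads c1=0 → after 2×micro: 1; S1 reads c0=1 → after 3×micro: 1; S2 reads c1=1 → after 1×micro: 3 ⇒ (c0=1, c1=1, c2=3)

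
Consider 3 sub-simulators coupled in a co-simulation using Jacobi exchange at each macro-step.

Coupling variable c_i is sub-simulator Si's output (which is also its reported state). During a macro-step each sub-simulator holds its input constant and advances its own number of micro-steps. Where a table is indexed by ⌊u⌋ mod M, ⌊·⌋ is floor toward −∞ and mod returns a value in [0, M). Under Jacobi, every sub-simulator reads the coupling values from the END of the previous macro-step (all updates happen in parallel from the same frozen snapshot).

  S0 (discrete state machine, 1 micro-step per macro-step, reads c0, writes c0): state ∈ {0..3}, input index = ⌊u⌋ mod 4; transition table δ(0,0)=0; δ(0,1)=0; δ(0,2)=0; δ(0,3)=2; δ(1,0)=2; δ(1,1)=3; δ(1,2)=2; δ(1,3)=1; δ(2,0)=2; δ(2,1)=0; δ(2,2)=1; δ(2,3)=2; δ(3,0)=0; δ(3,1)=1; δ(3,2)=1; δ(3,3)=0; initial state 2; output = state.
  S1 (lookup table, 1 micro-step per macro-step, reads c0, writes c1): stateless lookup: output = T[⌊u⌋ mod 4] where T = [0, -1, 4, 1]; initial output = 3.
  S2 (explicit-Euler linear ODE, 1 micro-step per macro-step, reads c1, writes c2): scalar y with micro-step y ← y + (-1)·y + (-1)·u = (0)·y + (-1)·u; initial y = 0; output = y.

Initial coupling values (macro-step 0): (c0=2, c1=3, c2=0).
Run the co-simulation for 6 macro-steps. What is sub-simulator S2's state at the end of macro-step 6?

macro 1: S0 reads c0=2 → after 1×micro: 1; S1 reads c0=2 → after 1×micro: 4; S2 reads c1=3 → after 1×micro: -3 ⇒ (c0=1, c1=4, c2=-3)
macro 2: S0 reads c0=1 → after 1×micro: 3; S1 reads c0=1 → after 1×micro: -1; S2 reads c1=4 → after 1×micro: -4 ⇒ (c0=3, c1=-1, c2=-4)
macro 3: S0 reads c0=3 → after 1×micro: 0; S1 reads c0=3 → after 1×micro: 1; S2 reads c1=-1 → after 1×micro: 1 ⇒ (c0=0, c1=1, c2=1)
macro 4: S0 reads c0=0 → after 1×micro: 0; S1 reads c0=0 → after 1×micro: 0; S2 reads c1=1 → after 1×micro: -1 ⇒ (c0=0, c1=0, c2=-1)
macro 5: S0 reads c0=0 → after 1×micro: 0; S1 reads c0=0 → after 1×micro: 0; S2 reads c1=0 → after 1×micro: 0 ⇒ (c0=0, c1=0, c2=0)
macro 6: S0 reads c0=0 → after 1×micro: 0; S1 reads c0=0 → after 1×micro: 0; S2 reads c1=0 → after 1×micro: 0 ⇒ (c0=0, c1=0, c2=0)

S2 state at macro-step 6 = 0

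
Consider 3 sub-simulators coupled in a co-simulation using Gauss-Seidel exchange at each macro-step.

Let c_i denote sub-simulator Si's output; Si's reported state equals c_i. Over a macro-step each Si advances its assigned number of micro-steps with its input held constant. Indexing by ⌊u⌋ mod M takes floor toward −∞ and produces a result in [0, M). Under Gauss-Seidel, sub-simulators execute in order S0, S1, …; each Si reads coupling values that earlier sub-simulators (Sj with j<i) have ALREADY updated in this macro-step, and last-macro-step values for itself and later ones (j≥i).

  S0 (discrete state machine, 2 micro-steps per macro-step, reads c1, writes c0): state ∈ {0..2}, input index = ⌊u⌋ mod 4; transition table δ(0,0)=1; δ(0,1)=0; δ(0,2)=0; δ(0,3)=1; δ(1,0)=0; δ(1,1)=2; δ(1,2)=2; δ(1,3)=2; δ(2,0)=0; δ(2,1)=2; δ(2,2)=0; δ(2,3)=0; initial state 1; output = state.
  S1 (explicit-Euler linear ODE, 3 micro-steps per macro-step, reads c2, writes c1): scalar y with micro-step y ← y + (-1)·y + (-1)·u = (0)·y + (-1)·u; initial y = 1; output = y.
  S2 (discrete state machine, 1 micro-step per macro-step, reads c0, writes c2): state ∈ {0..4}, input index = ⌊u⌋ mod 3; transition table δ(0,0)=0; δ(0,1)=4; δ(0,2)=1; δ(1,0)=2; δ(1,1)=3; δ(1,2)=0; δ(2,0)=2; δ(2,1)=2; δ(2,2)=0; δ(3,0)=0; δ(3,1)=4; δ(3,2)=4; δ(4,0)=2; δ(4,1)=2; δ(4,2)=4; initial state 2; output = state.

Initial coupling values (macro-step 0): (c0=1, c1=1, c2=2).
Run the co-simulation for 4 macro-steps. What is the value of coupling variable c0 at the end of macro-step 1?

macro 1: S0 reads c1=1 → after 2×micro: 2; S1 reads c2=2 → after 3×micro: -2; S2 reads c0=2 → after 1×micro: 0 ⇒ (c0=2, c1=-2, c2=0)
macro 2: S0 reads c1=-2 → after 2×micro: 0; S1 reads c2=0 → after 3×micro: 0; S2 reads c0=0 → after 1×micro: 0 ⇒ (c0=0, c1=0, c2=0)
macro 3: S0 reads c1=0 → after 2×micro: 0; S1 reads c2=0 → after 3×micro: 0; S2 reads c0=0 → after 1×micro: 0 ⇒ (c0=0, c1=0, c2=0)
macro 4: S0 reads c1=0 → after 2×micro: 0; S1 reads c2=0 → after 3×micro: 0; S2 reads c0=0 → after 1×micro: 0 ⇒ (c0=0, c1=0, c2=0)

c0 at macro-step 1 = 2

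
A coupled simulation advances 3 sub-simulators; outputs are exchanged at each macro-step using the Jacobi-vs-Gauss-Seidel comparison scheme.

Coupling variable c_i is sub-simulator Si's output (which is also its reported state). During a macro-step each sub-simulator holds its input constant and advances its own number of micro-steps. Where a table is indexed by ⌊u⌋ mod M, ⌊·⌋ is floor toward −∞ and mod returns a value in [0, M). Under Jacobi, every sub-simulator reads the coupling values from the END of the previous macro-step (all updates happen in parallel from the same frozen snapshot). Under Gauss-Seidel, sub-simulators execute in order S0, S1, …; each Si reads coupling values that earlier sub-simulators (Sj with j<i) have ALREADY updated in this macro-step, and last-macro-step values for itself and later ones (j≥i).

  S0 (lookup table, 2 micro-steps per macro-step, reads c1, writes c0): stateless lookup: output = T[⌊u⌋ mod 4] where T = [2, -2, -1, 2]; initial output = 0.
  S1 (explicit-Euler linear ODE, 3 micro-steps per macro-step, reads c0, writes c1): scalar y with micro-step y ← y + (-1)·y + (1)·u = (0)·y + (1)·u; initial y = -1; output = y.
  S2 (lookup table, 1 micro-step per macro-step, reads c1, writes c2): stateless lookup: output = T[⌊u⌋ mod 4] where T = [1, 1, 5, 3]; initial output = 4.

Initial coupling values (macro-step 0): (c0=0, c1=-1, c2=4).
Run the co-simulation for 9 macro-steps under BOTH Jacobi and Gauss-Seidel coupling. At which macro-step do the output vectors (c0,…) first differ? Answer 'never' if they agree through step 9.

[Jacobi] macro 1: S0 reads c1=-1 → after 2×micro: 2; S1 reads c0=0 → after 3×micro: 0; S2 reads c1=-1 → after 1×micro: 3 ⇒ (c0=2, c1=0, c2=3)
[Jacobi] macro 2: S0 reads c1=0 → after 2×micro: 2; S1 reads c0=2 → after 3×micro: 2; S2 reads c1=0 → after 1×micro: 1 ⇒ (c0=2, c1=2, c2=1)
[Jacobi] macro 3: S0 reads c1=2 → after 2×micro: -1; S1 reads c0=2 → after 3×micro: 2; S2 reads c1=2 → after 1×micro: 5 ⇒ (c0=-1, c1=2, c2=5)
[Jacobi] macro 4: S0 reads c1=2 → after 2×micro: -1; S1 reads c0=-1 → after 3×micro: -1; S2 reads c1=2 → after 1×micro: 5 ⇒ (c0=-1, c1=-1, c2=5)
[Jacobi] macro 5: S0 reads c1=-1 → after 2×micro: 2; S1 reads c0=-1 → after 3×micro: -1; S2 reads c1=-1 → after 1×micro: 3 ⇒ (c0=2, c1=-1, c2=3)
[Jacobi] macro 6: S0 reads c1=-1 → after 2×micro: 2; S1 reads c0=2 → after 3×micro: 2; S2 reads c1=-1 → after 1×micro: 3 ⇒ (c0=2, c1=2, c2=3)
[Jacobi] macro 7: S0 reads c1=2 → after 2×micro: -1; S1 reads c0=2 → after 3×micro: 2; S2 reads c1=2 → after 1×micro: 5 ⇒ (c0=-1, c1=2, c2=5)
[Jacobi] macro 8: S0 reads c1=2 → after 2×micro: -1; S1 reads c0=-1 → after 3×micro: -1; S2 reads c1=2 → after 1×micro: 5 ⇒ (c0=-1, c1=-1, c2=5)
[Jacobi] macro 9: S0 reads c1=-1 → after 2×micro: 2; S1 reads c0=-1 → after 3×micro: -1; S2 reads c1=-1 → after 1×micro: 3 ⇒ (c0=2, c1=-1, c2=3)
[Gauss-Seidel] macro 1: S0 reads c1=-1 → after 2×micro: 2; S1 reads c0=2 → after 3×micro: 2; S2 reads c1=2 → after 1×micro: 5 ⇒ (c0=2, c1=2, c2=5)
[Gauss-Seidel] macro 2: S0 reads c1=2 → after 2×micro: -1; S1 reads c0=-1 → after 3×micro: -1; S2 reads c1=-1 → after 1×micro: 3 ⇒ (c0=-1, c1=-1, c2=3)
[Gauss-Seidel] macro 3: S0 reads c1=-1 → after 2×micro: 2; S1 reads c0=2 → after 3×micro: 2; S2 reads c1=2 → after 1×micro: 5 ⇒ (c0=2, c1=2, c2=5)
[Gauss-Seidel] macro 4: S0 reads c1=2 → after 2×micro: -1; S1 reads c0=-1 → after 3×micro: -1; S2 reads c1=-1 → after 1×micro: 3 ⇒ (c0=-1, c1=-1, c2=3)
[Gauss-Seidel] macro 5: S0 reads c1=-1 → after 2×micro: 2; S1 reads c0=2 → after 3×micro: 2; S2 reads c1=2 → after 1×micro: 5 ⇒ (c0=2, c1=2, c2=5)
[Gauss-Seidel] macro 6: S0 reads c1=2 → after 2×micro: -1; S1 reads c0=-1 → after 3×micro: -1; S2 reads c1=-1 → after 1×micro: 3 ⇒ (c0=-1, c1=-1, c2=3)
[Gauss-Seidel] macro 7: S0 reads c1=-1 → after 2×micro: 2; S1 reads c0=2 → after 3×micro: 2; S2 reads c1=2 → after 1×micro: 5 ⇒ (c0=2, c1=2, c2=5)
[Gauss-Seidel] macro 8: S0 reads c1=2 → after 2×micro: -1; S1 reads c0=-1 → after 3×micro: -1; S2 reads c1=-1 → after 1×micro: 3 ⇒ (c0=-1, c1=-1, c2=3)
[Gauss-Seidel] macro 9: S0 reads c1=-1 → after 2×micro: 2; S1 reads c0=2 → after 3×micro: 2; S2 reads c1=2 → after 1×micro: 5 ⇒ (c0=2, c1=2, c2=5)

first divergence at macro-step: 1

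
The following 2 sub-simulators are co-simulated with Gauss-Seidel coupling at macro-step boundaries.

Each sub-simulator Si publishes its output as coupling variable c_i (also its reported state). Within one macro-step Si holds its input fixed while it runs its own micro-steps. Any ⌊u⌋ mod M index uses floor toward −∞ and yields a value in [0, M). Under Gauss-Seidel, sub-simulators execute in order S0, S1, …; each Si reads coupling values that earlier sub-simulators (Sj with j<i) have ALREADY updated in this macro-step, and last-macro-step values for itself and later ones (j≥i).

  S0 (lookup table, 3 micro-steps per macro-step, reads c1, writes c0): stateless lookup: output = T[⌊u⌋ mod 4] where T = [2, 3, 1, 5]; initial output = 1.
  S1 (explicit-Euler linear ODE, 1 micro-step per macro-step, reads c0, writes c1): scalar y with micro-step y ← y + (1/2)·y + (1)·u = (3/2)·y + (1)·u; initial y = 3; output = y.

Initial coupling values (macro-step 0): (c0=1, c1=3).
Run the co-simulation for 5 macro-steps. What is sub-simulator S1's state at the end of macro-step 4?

macro 1: S0 reads c1=3 → after 3×micro: 5; S1 reads c0=5 → after 1×micro: 19/2 ⇒ (c0=5, c1=19/2)
macro 2: S0 reads c1=19/2 → after 3×micro: 3; S1 reads c0=3 → after 1×micro: 69/4 ⇒ (c0=3, c1=69/4)
macro 3: S0 reads c1=69/4 → after 3×micro: 3; S1 reads c0=3 → after 1×micro: 231/8 ⇒ (c0=3, c1=231/8)
macro 4: S0 reads c1=231/8 → after 3×micro: 2; S1 reads c0=2 → after 1×micro: 725/16 ⇒ (c0=2, c1=725/16)
macro 5: S0 reads c1=725/16 → after 3×micro: 3; S1 reads c0=3 → after 1×micro: 2271/32 ⇒ (c0=3, c1=2271/32)

S1 state at macro-step 4 = 725/16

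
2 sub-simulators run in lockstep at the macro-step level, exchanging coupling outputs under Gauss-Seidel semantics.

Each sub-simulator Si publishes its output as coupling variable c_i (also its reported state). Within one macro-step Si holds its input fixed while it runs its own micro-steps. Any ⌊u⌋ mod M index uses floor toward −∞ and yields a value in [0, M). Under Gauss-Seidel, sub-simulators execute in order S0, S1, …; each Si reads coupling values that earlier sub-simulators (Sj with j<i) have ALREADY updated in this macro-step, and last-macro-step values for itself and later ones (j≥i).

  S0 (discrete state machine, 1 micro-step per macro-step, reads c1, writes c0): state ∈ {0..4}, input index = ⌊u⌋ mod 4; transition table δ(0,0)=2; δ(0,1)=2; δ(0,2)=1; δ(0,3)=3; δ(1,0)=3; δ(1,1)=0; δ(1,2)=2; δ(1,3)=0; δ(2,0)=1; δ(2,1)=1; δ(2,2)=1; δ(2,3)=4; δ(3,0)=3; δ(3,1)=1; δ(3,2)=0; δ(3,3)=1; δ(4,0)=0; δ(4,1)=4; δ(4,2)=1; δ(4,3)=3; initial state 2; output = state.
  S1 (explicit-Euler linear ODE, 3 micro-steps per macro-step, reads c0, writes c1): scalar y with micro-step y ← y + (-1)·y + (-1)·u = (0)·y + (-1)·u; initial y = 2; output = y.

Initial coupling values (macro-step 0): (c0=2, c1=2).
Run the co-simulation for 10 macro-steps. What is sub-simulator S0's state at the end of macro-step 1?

macro 1: S0 reads c1=2 → after 1×micro: 1; S1 reads c0=1 → after 3×micro: -1 ⇒ (c0=1, c1=-1)
macro 2: S0 reads c1=-1 → after 1×micro: 0; S1 reads c0=0 → after 3×micro: 0 ⇒ (c0=0, c1=0)
macro 3: S0 reads c1=0 → after 1×micro: 2; S1 reads c0=2 → after 3×micro: -2 ⇒ (c0=2, c1=-2)
macro 4: S0 reads c1=-2 → after 1×micro: 1; S1 reads c0=1 → after 3×micro: -1 ⇒ (c0=1, c1=-1)
macro 5: S0 reads c1=-1 → after 1×micro: 0; S1 reads c0=0 → after 3×micro: 0 ⇒ (c0=0, c1=0)
macro 6: S0 reads c1=0 → after 1×micro: 2; S1 reads c0=2 → after 3×micro: -2 ⇒ (c0=2, c1=-2)
macro 7: S0 reads c1=-2 → after 1×micro: 1; S1 reads c0=1 → after 3×micro: -1 ⇒ (c0=1, c1=-1)
macro 8: S0 reads c1=-1 → after 1×micro: 0; S1 reads c0=0 → after 3×micro: 0 ⇒ (c0=0, c1=0)
macro 9: S0 reads c1=0 → after 1×micro: 2; S1 reads c0=2 → after 3×micro: -2 ⇒ (c0=2, c1=-2)
macro 10: S0 reads c1=-2 → after 1×micro: 1; S1 reads c0=1 → after 3×micro: -1 ⇒ (c0=1, c1=-1)

S0 state at macro-step 1 = 1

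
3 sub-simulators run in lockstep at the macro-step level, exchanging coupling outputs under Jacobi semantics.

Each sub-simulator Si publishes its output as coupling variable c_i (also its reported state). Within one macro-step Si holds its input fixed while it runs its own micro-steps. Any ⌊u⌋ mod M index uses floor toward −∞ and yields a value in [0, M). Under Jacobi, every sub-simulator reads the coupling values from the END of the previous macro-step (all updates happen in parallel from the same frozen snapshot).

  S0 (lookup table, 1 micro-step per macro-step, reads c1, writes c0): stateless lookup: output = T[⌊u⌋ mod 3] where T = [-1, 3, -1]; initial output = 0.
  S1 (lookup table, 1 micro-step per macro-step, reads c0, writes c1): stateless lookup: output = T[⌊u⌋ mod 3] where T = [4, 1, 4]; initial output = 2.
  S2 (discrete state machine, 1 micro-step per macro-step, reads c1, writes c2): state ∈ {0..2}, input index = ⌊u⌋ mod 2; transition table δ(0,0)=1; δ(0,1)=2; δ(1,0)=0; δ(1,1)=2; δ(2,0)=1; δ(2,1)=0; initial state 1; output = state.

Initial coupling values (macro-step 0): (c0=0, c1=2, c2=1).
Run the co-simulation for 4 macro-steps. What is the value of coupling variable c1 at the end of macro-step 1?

c1 at macro-step 1 = 4

macro 1: S0 reads c1=2 → after 1×micro: -1; S1 reads c0=0 → after 1×micro: 4; S2 reads c1=2 → after 1×micro: 0 ⇒ (c0=-1, c1=4, c2=0)
macro 2: S0 reads c1=4 → after 1×micro: 3; S1 reads c0=-1 → after 1×micro: 4; S2 reads c1=4 → after 1×micro: 1 ⇒ (c0=3, c1=4, c2=1)
macro 3: S0 reads c1=4 → after 1×micro: 3; S1 reads c0=3 → after 1×micro: 4; S2 reads c1=4 → after 1×micro: 0 ⇒ (c0=3, c1=4, c2=0)
macro 4: S0 reads c1=4 → after 1×micro: 3; S1 reads c0=3 → after 1×micro: 4; S2 reads c1=4 → after 1×micro: 1 ⇒ (c0=3, c1=4, c2=1)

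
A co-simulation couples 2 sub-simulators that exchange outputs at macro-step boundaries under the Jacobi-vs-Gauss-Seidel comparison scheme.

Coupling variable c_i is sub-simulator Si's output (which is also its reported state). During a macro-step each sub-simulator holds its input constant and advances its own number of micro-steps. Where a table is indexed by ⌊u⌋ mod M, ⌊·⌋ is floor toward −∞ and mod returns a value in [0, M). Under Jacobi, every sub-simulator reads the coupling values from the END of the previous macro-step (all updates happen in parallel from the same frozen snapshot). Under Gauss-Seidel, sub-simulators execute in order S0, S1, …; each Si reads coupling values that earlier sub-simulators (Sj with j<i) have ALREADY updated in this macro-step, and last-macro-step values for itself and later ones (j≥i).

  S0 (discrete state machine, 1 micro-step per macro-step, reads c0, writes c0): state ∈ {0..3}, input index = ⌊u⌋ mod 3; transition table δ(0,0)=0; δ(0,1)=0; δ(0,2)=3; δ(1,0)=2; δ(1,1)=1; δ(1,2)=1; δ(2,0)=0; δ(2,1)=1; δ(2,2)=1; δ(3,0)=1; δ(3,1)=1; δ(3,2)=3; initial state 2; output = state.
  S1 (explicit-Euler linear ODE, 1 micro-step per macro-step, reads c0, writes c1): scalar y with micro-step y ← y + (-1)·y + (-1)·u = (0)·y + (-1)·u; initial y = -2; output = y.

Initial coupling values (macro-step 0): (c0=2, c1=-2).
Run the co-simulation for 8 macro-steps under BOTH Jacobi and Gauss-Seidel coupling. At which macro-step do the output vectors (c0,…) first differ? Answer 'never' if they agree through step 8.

[Jacobi] macro 1: S0 reads c0=2 → after 1×micro: 1; S1 reads c0=2 → after 1×micro: -2 ⇒ (c0=1, c1=-2)
[Jacobi] macro 2: S0 reads c0=1 → after 1×micro: 1; S1 reads c0=1 → after 1×micro: -1 ⇒ (c0=1, c1=-1)
[Jacobi] macro 3: S0 reads c0=1 → after 1×micro: 1; S1 reads c0=1 → after 1×micro: -1 ⇒ (c0=1, c1=-1)
[Jacobi] macro 4: S0 reads c0=1 → after 1×micro: 1; S1 reads c0=1 → after 1×micro: -1 ⇒ (c0=1, c1=-1)
[Jacobi] macro 5: S0 reads c0=1 → after 1×micro: 1; S1 reads c0=1 → after 1×micro: -1 ⇒ (c0=1, c1=-1)
[Jacobi] macro 6: S0 reads c0=1 → after 1×micro: 1; S1 reads c0=1 → after 1×micro: -1 ⇒ (c0=1, c1=-1)
[Jacobi] macro 7: S0 reads c0=1 → after 1×micro: 1; S1 reads c0=1 → after 1×micro: -1 ⇒ (c0=1, c1=-1)
[Jacobi] macro 8: S0 reads c0=1 → after 1×micro: 1; S1 reads c0=1 → after 1×micro: -1 ⇒ (c0=1, c1=-1)
[Gauss-Seidel] macro 1: S0 reads c0=2 → after 1×micro: 1; S1 reads c0=1 → after 1×micro: -1 ⇒ (c0=1, c1=-1)
[Gauss-Seidel] macro 2: S0 reads c0=1 → after 1×micro: 1; S1 reads c0=1 → after 1×micro: -1 ⇒ (c0=1, c1=-1)
[Gauss-Seidel] macro 3: S0 reads c0=1 → after 1×micro: 1; S1 reads c0=1 → after 1×micro: -1 ⇒ (c0=1, c1=-1)
[Gauss-Seidel] macro 4: S0 reads c0=1 → after 1×micro: 1; S1 reads c0=1 → after 1×micro: -1 ⇒ (c0=1, c1=-1)
[Gauss-Seidel] macro 5: S0 reads c0=1 → after 1×micro: 1; S1 reads c0=1 → after 1×micro: -1 ⇒ (c0=1, c1=-1)
[Gauss-Seidel] macro 6: S0 reads c0=1 → after 1×micro: 1; S1 reads c0=1 → after 1×micro: -1 ⇒ (c0=1, c1=-1)
[Gauss-Seidel] macro 7: S0 reads c0=1 → after 1×micro: 1; S1 reads c0=1 → after 1×micro: -1 ⇒ (c0=1, c1=-1)
[Gauss-Seidel] macro 8: S0 reads c0=1 → after 1×micro: 1; S1 reads c0=1 → after 1×micro: -1 ⇒ (c0=1, c1=-1)

first divergence at macro-step: 1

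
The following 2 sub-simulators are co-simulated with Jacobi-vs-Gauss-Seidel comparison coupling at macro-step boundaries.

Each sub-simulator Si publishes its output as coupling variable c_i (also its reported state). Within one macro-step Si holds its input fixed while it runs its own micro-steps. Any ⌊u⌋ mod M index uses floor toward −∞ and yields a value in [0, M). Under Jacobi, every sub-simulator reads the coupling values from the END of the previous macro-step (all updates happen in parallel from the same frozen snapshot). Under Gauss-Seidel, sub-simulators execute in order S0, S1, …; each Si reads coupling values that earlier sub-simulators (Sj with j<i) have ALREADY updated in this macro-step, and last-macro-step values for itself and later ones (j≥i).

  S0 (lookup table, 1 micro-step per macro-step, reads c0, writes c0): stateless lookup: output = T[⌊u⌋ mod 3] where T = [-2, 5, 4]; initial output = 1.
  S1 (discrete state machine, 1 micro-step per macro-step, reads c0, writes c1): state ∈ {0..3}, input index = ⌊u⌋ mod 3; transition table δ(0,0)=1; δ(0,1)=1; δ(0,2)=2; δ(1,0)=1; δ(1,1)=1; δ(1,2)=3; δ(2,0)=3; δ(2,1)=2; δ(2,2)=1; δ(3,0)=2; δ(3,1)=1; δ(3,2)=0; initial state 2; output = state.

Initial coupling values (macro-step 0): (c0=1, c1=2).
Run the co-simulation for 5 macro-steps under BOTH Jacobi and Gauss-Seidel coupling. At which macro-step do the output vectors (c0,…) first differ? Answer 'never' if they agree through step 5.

[Jacobi] macro 1: S0 reads c0=1 → after 1×micro: 5; S1 reads c0=1 → after 1×micro: 2 ⇒ (c0=5, c1=2)
[Jacobi] macro 2: S0 reads c0=5 → after 1×micro: 4; S1 reads c0=5 → after 1×micro: 1 ⇒ (c0=4, c1=1)
[Jacobi] macro 3: S0 reads c0=4 → after 1×micro: 5; S1 reads c0=4 → after 1×micro: 1 ⇒ (c0=5, c1=1)
[Jacobi] macro 4: S0 reads c0=5 → after 1×micro: 4; S1 reads c0=5 → after 1×micro: 3 ⇒ (c0=4, c1=3)
[Jacobi] macro 5: S0 reads c0=4 → after 1×micro: 5; S1 reads c0=4 → after 1×micro: 1 ⇒ (c0=5, c1=1)
[Gauss-Seidel] macro 1: S0 reads c0=1 → after 1×micro: 5; S1 reads c0=5 → after 1×micro: 1 ⇒ (c0=5, c1=1)
[Gauss-Seidel] macro 2: S0 reads c0=5 → after 1×micro: 4; S1 reads c0=4 → after 1×micro: 1 ⇒ (c0=4, c1=1)
[Gauss-Seidel] macro 3: S0 reads c0=4 → after 1×micro: 5; S1 reads c0=5 → after 1×micro: 3 ⇒ (c0=5, c1=3)
[Gauss-Seidel] macro 4: S0 reads c0=5 → after 1×micro: 4; S1 reads c0=4 → after 1×micro: 1 ⇒ (c0=4, c1=1)
[Gauss-Seidel] macro 5: S0 reads c0=4 → after 1×micro: 5; S1 reads c0=5 → after 1×micro: 3 ⇒ (c0=5, c1=3)

first divergence at macro-step: 1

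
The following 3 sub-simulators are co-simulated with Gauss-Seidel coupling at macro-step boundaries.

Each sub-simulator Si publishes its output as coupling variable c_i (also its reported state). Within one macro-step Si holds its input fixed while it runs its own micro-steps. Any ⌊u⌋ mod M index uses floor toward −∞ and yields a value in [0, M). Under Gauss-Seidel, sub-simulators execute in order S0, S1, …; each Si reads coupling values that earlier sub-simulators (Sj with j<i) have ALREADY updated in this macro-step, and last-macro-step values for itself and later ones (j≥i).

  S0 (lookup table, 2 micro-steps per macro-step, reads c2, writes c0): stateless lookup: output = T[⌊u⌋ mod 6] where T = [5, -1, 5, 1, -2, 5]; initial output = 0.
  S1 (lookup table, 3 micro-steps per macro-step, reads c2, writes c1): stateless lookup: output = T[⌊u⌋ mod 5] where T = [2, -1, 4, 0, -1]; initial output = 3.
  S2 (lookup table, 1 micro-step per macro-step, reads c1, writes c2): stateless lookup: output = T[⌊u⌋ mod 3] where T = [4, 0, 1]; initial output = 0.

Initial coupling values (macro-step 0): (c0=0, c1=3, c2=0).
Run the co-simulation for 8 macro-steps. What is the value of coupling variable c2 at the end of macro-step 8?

macro 1: S0 reads c2=0 → after 2×micro: 5; S1 reads c2=0 → after 3×micro: 2; S2 reads c1=2 → after 1×micro: 1 ⇒ (c0=5, c1=2, c2=1)
macro 2: S0 reads c2=1 → after 2×micro: -1; S1 reads c2=1 → after 3×micro: -1; S2 reads c1=-1 → after 1×micro: 1 ⇒ (c0=-1, c1=-1, c2=1)
macro 3: S0 reads c2=1 → after 2×micro: -1; S1 reads c2=1 → after 3×micro: -1; S2 reads c1=-1 → after 1×micro: 1 ⇒ (c0=-1, c1=-1, c2=1)
macro 4: S0 reads c2=1 → after 2×micro: -1; S1 reads c2=1 → after 3×micro: -1; S2 reads c1=-1 → after 1×micro: 1 ⇒ (c0=-1, c1=-1, c2=1)
macro 5: S0 reads c2=1 → after 2×micro: -1; S1 reads c2=1 → after 3×micro: -1; S2 reads c1=-1 → after 1×micro: 1 ⇒ (c0=-1, c1=-1, c2=1)
macro 6: S0 reads c2=1 → after 2×micro: -1; S1 reads c2=1 → after 3×micro: -1; S2 reads c1=-1 → after 1×micro: 1 ⇒ (c0=-1, c1=-1, c2=1)
macro 7: S0 reads c2=1 → after 2×micro: -1; S1 reads c2=1 → after 3×micro: -1; S2 reads c1=-1 → after 1×micro: 1 ⇒ (c0=-1, c1=-1, c2=1)
macro 8: S0 reads c2=1 → after 2×micro: -1; S1 reads c2=1 → after 3×micro: -1; S2 reads c1=-1 → after 1×micro: 1 ⇒ (c0=-1, c1=-1, c2=1)

c2 at macro-step 8 = 1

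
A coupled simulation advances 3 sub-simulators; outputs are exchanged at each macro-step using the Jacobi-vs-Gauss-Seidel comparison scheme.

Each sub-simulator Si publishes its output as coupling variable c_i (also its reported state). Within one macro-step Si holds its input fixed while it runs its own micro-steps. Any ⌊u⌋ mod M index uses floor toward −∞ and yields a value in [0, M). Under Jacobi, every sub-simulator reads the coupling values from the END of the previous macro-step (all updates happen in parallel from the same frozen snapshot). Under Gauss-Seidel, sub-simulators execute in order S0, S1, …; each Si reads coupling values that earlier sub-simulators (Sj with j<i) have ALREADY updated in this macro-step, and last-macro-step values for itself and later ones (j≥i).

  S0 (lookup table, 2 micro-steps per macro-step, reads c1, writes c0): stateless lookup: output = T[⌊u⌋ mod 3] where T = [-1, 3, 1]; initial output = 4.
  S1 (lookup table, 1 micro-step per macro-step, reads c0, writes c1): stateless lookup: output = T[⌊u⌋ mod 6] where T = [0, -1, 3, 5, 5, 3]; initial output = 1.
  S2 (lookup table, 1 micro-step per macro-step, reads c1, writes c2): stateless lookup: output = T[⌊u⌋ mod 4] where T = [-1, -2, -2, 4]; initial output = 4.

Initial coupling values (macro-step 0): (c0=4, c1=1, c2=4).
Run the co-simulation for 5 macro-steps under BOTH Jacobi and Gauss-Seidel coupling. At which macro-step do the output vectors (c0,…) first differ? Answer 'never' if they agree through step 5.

[Jacobi] macro 1: S0 reads c1=1 → after 2×micro: 3; S1 reads c0=4 → after 1×micro: 5; S2 reads c1=1 → after 1×micro: -2 ⇒ (c0=3, c1=5, c2=-2)
[Jacobi] macro 2: S0 reads c1=5 → after 2×micro: 1; S1 reads c0=3 → after 1×micro: 5; S2 reads c1=5 → after 1×micro: -2 ⇒ (c0=1, c1=5, c2=-2)
[Jacobi] macro 3: S0 reads c1=5 → after 2×micro: 1; S1 reads c0=1 → after 1×micro: -1; S2 reads c1=5 → after 1×micro: -2 ⇒ (c0=1, c1=-1, c2=-2)
[Jacobi] macro 4: S0 reads c1=-1 → after 2×micro: 1; S1 reads c0=1 → after 1×micro: -1; S2 reads c1=-1 → after 1×micro: 4 ⇒ (c0=1, c1=-1, c2=4)
[Jacobi] macro 5: S0 reads c1=-1 → after 2×micro: 1; S1 reads c0=1 → after 1×micro: -1; S2 reads c1=-1 → after 1×micro: 4 ⇒ (c0=1, c1=-1, c2=4)
[Gauss-Seidel] macro 1: S0 reads c1=1 → after 2×micro: 3; S1 reads c0=3 → after 1×micro: 5; S2 reads c1=5 → after 1×micro: -2 ⇒ (c0=3, c1=5, c2=-2)
[Gauss-Seidel] macro 2: S0 reads c1=5 → after 2×micro: 1; S1 reads c0=1 → after 1×micro: -1; S2 reads c1=-1 → after 1×micro: 4 ⇒ (c0=1, c1=-1, c2=4)
[Gauss-Seidel] macro 3: S0 reads c1=-1 → after 2×micro: 1; S1 reads c0=1 → after 1×micro: -1; S2 reads c1=-1 → after 1×micro: 4 ⇒ (c0=1, c1=-1, c2=4)
[Gauss-Seidel] macro 4: S0 reads c1=-1 → after 2×micro: 1; S1 reads c0=1 → after 1×micro: -1; S2 reads c1=-1 → after 1×micro: 4 ⇒ (c0=1, c1=-1, c2=4)
[Gauss-Seidel] macro 5: S0 reads c1=-1 → after 2×micro: 1; S1 reads c0=1 → after 1×micro: -1; S2 reads c1=-1 → after 1×micro: 4 ⇒ (c0=1, c1=-1, c2=4)

first divergence at macro-step: 2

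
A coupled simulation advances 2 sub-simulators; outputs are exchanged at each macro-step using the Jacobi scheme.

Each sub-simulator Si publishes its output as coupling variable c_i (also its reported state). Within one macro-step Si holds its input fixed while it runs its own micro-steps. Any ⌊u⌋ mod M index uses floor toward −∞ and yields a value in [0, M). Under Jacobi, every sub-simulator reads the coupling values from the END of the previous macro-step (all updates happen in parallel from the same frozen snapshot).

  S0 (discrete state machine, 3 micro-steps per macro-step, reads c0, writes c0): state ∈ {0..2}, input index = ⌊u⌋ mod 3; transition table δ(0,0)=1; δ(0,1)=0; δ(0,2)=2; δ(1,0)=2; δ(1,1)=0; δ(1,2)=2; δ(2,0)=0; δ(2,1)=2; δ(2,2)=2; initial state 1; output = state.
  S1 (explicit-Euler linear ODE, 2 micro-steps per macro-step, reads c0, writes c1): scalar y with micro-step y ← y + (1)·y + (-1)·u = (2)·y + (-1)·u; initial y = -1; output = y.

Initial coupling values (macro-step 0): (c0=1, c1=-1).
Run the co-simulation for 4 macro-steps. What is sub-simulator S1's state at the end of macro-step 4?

macro 1: S0 reads c0=1 → after 3×micro: 0; S1 reads c0=1 → after 2×micro: -7 ⇒ (c0=0, c1=-7)
macro 2: S0 reads c0=0 → after 3×micro: 0; S1 reads c0=0 → after 2×micro: -28 ⇒ (c0=0, c1=-28)
macro 3: S0 reads c0=0 → after 3×micro: 0; S1 reads c0=0 → after 2×micro: -112 ⇒ (c0=0, c1=-112)
macro 4: S0 reads c0=0 → after 3×micro: 0; S1 reads c0=0 → after 2×micro: -448 ⇒ (c0=0, c1=-448)

S1 state at macro-step 4 = -448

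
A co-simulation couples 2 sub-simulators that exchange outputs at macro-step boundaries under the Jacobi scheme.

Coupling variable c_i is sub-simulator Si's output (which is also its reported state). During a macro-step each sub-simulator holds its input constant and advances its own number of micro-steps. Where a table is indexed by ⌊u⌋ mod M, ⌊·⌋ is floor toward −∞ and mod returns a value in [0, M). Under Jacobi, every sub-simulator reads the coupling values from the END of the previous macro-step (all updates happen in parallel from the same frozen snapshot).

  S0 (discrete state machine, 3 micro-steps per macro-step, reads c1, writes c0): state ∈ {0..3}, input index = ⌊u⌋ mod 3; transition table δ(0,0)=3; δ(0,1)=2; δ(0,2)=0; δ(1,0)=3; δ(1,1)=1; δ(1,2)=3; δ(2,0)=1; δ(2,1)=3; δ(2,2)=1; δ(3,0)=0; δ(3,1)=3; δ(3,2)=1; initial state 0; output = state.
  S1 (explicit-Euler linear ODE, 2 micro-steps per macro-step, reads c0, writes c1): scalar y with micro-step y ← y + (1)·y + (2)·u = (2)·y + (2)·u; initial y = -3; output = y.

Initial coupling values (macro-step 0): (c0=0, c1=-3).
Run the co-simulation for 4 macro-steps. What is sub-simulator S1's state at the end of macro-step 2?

S1 state at macro-step 2 = -30

macro 1: S0 reads c1=-3 → after 3×micro: 3; S1 reads c0=0 → after 2×micro: -12 ⇒ (c0=3, c1=-12)
macro 2: S0 reads c1=-12 → after 3×micro: 0; S1 reads c0=3 → after 2×micro: -30 ⇒ (c0=0, c1=-30)
macro 3: S0 reads c1=-30 → after 3×micro: 3; S1 reads c0=0 → after 2×micro: -120 ⇒ (c0=3, c1=-120)
macro 4: S0 reads c1=-120 → after 3×micro: 0; S1 reads c0=3 → after 2×micro: -462 ⇒ (c0=0, c1=-462)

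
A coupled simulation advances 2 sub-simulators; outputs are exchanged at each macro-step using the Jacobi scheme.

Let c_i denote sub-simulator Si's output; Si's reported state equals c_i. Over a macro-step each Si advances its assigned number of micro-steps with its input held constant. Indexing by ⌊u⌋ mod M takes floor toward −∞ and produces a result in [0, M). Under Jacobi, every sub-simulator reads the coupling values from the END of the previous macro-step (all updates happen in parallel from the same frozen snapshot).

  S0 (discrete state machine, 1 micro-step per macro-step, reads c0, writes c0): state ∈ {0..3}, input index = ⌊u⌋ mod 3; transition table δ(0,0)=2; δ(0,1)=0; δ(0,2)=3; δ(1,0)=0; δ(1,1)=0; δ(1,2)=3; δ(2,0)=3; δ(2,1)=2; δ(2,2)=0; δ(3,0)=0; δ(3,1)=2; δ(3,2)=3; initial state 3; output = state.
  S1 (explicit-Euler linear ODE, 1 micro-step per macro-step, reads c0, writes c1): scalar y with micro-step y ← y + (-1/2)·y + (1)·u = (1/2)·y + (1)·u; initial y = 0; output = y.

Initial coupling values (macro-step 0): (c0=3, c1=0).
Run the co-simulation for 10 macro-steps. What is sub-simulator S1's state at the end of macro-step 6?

macro 1: S0 reads c0=3 → after 1×micro: 0; S1 reads c0=3 → after 1×micro: 3 ⇒ (c0=0, c1=3)
macro 2: S0 reads c0=0 → after 1×micro: 2; S1 reads c0=0 → after 1×micro: 3/2 ⇒ (c0=2, c1=3/2)
macro 3: S0 reads c0=2 → after 1×micro: 0; S1 reads c0=2 → after 1×micro: 11/4 ⇒ (c0=0, c1=11/4)
macro 4: S0 reads c0=0 → after 1×micro: 2; S1 reads c0=0 → after 1×micro: 11/8 ⇒ (c0=2, c1=11/8)
macro 5: S0 reads c0=2 → after 1×micro: 0; S1 reads c0=2 → after 1×micro: 43/16 ⇒ (c0=0, c1=43/16)
macro 6: S0 reads c0=0 → after 1×micro: 2; S1 reads c0=0 → after 1×micro: 43/32 ⇒ (c0=2, c1=43/32)
macro 7: S0 reads c0=2 → after 1×micro: 0; S1 reads c0=2 → after 1×micro: 171/64 ⇒ (c0=0, c1=171/64)
macro 8: S0 reads c0=0 → after 1×micro: 2; S1 reads c0=0 → after 1×micro: 171/128 ⇒ (c0=2, c1=171/128)
macro 9: S0 reads c0=2 → after 1×micro: 0; S1 reads c0=2 → after 1×micro: 683/256 ⇒ (c0=0, c1=683/256)
macro 10: S0 reads c0=0 → after 1×micro: 2; S1 reads c0=0 → after 1×micro: 683/512 ⇒ (c0=2, c1=683/512)

S1 state at macro-step 6 = 43/32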